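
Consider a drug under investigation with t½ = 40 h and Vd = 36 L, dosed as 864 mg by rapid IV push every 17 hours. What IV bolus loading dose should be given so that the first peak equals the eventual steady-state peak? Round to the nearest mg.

f = (1/2)^(17/40) ≈ 0.744839; accumulation ratio R = 1/(1−f) ≈ 3.91909.
Loading dose to hit Cmax,ss on first dose: D_load = D_maint·R ≈ 864 × 3.91909 ≈ 3386.09 mg.

3386 mg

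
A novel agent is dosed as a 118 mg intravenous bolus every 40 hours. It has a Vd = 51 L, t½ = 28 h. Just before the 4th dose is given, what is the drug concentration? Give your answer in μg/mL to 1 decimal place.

1.3 μg/mL

f = (1/2)^(τ/t½) = (1/2)^(40/28) ≈ 0.3715.
C₀ = D/Vd = 118/51 ≈ 2.314 μg/mL.
Before the 4th dose, 3 doses have been given. Superposition: Cmin = C₀·(f + f² + … + f^3).
≈ 2.314 × (0.3715 + 0.1380 + 0.0513) ≈ 2.314 × 0.5608 ≈ 1.298 μg/mL.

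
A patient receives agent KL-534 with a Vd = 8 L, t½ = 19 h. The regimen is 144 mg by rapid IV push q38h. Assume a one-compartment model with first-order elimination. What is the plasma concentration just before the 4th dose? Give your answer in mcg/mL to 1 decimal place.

5.9 mcg/mL

f = (1/2)^(τ/t½) = (1/2)^(38/19) ≈ 0.2500.
C₀ = D/Vd = 144/8 ≈ 18.000 mcg/mL.
Before the 4th dose, 3 doses have been given. Superposition: Cmin = C₀·(f + f² + … + f^3).
≈ 18.000 × (0.2500 + 0.0625 + 0.0156) ≈ 18.000 × 0.3281 ≈ 5.906 mcg/mL.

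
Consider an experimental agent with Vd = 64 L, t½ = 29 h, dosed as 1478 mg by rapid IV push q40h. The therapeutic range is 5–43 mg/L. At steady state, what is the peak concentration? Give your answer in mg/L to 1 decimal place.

k = ln2/t½ = ln2/29 ≈ 0.023902 h⁻¹; fraction remaining f = e^(−kτ) = e^(−0.023902×40) ≈ 0.3844.
At steady state, accumulation factor R = 1/(1 − e^(−kτ)) ≈ 1.6244.
Single-dose peak C₀ = D/Vd = 1478/64 ≈ 23.094 mg/L.
Cmax,ss = C₀/(1 − f) ≈ 23.094/0.6156 ≈ 37.515 mg/L.
Peak 37.5 mg/L vs MTC 43 mg/L: below toxic threshold.

37.5 mg/L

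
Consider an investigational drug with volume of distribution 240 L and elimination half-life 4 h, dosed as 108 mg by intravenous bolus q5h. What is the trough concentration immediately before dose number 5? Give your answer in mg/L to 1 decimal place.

f = (1/2)^(τ/t½) = (1/2)^(5/4) ≈ 0.4204.
C₀ = D/Vd = 108/240 ≈ 0.450 mg/L.
Before the 5th dose, 4 doses have been given. Superposition: Cmin = C₀·(f + f² + … + f^4).
≈ 0.450 × (0.4204 + 0.1767 + 0.0743 + 0.0312) ≈ 0.450 × 0.7026 ≈ 0.316 mg/L.

0.3 mg/L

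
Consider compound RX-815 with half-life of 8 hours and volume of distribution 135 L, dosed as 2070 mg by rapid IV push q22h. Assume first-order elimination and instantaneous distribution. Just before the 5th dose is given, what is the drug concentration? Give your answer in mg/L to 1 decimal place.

f = (1/2)^(τ/t½) = (1/2)^(22/8) ≈ 0.1487.
C₀ = D/Vd = 2070/135 ≈ 15.333 mg/L.
Before the 5th dose, 4 doses have been given. Superposition: Cmin = C₀·(f + f² + … + f^4).
≈ 15.333 × (0.1487 + 0.0221 + 0.0033 + 0.0005) ≈ 15.333 × 0.1746 ≈ 2.677 mg/L.

2.7 mg/L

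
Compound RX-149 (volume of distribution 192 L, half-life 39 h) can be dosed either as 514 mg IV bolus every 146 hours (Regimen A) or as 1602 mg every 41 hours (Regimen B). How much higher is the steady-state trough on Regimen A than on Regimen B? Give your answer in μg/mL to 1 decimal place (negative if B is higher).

-7.6 μg/mL

Regimen A: f = (1/2)^(146/39) ≈ 0.0747; Cmin,ss = (514/192)·f/(1−f) ≈ 0.216 μg/mL.
Regimen B: f = (1/2)^(41/39) ≈ 0.4825; Cmin,ss = (1602/192)·f/(1−f) ≈ 7.779 μg/mL.
Difference ≈ 0.216 − 7.779 ≈ -7.563 μg/mL.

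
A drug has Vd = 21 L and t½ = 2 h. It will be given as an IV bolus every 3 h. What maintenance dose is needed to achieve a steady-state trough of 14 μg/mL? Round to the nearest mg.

τ/t½ = 3/2 ≈ 1.5, so f = (1/2)^(3/2) ≈ 0.353553.
Cmin,ss = (D/Vd)·f/(1−f), so D = Cmin,ss·Vd·(1−f)/f.
D = 14 × 21 × (1−f)/f ≈ 14 × 21 × 1.82843 ≈ 537.56 mg.

538 mg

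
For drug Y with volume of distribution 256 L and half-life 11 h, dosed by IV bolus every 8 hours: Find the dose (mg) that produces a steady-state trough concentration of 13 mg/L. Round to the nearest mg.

τ/t½ = 8/11 ≈ 0.72727, so f = (1/2)^(8/11) ≈ 0.604045.
Cmin,ss = (D/Vd)·f/(1−f), so D = Cmin,ss·Vd·(1−f)/f.
D = 13 × 256 × (1−f)/f ≈ 13 × 256 × 0.65551 ≈ 2181.54 mg.

2182 mg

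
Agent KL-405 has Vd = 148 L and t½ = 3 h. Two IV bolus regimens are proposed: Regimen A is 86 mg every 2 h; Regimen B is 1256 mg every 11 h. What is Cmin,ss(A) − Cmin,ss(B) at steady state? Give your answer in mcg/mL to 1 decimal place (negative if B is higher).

0.3 mcg/mL

Regimen A: f = (1/2)^(2/3) ≈ 0.6300; Cmin,ss = (86/148)·f/(1−f) ≈ 0.989 mcg/mL.
Regimen B: f = (1/2)^(11/3) ≈ 0.0787; Cmin,ss = (1256/148)·f/(1−f) ≈ 0.725 mcg/mL.
Difference ≈ 0.989 − 0.725 ≈ 0.264 mcg/mL.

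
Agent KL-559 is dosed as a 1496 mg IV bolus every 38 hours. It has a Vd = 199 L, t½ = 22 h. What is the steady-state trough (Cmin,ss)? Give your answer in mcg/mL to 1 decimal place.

3.3 mcg/mL

Over one 38-h interval, 38/22 ≈ 1.7273 half-lives elapse, leaving f ≈ 0.3020 of each dose.
At steady state, accumulation factor R = 1/(1 − e^(−kτ)) ≈ 1.4327.
Single-dose peak C₀ = D/Vd = 1496/199 ≈ 7.518 mcg/mL.
Steady-state peak Cmax,ss = C₀·R ≈ 7.518 × 1.4327 ≈ 10.771 mcg/mL.
Steady-state trough Cmin,ss = Cmax,ss·f ≈ 10.771 × 0.3020 ≈ 3.253 mcg/mL.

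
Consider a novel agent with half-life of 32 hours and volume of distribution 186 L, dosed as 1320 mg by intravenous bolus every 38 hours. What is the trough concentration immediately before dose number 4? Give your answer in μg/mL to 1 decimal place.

5.1 μg/mL

f = (1/2)^(τ/t½) = (1/2)^(38/32) ≈ 0.4391.
C₀ = D/Vd = 1320/186 ≈ 7.097 μg/mL.
Before the 4th dose, 3 doses have been given. Superposition: Cmin = C₀·(f + f² + … + f^3).
≈ 7.097 × (0.4391 + 0.1928 + 0.0847) ≈ 7.097 × 0.7166 ≈ 5.086 μg/mL.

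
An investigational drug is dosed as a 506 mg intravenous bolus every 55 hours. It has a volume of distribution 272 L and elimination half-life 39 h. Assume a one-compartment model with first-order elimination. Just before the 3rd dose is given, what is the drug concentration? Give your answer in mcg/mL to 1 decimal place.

f = (1/2)^(τ/t½) = (1/2)^(55/39) ≈ 0.3762.
C₀ = D/Vd = 506/272 ≈ 1.860 mcg/mL.
Before the 3rd dose, 2 doses have been given. Superposition: Cmin = C₀·(f + f²).
≈ 1.860 × (0.3762 + 0.1415) ≈ 1.860 × 0.5177 ≈ 0.963 mcg/mL.

1.0 mcg/mL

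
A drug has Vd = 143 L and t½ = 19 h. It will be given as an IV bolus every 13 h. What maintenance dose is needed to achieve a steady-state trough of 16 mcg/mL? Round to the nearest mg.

τ/t½ = 13/19 ≈ 0.68421, so f = (1/2)^(13/19) ≈ 0.622346.
Cmin,ss = (D/Vd)·f/(1−f), so D = Cmin,ss·Vd·(1−f)/f.
D = 16 × 143 × (1−f)/f ≈ 16 × 143 × 0.60682 ≈ 1388.40 mg.

1388 mg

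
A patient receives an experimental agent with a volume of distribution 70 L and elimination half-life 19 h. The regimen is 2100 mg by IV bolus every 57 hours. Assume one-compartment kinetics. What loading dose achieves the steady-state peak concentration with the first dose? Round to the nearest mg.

2400 mg

f = (1/2)^(57/19) ≈ 0.125000; accumulation ratio R = 1/(1−f) ≈ 1.14286.
Loading dose to hit Cmax,ss on first dose: D_load = D_maint·R ≈ 2100 × 1.14286 ≈ 2400.01 mg.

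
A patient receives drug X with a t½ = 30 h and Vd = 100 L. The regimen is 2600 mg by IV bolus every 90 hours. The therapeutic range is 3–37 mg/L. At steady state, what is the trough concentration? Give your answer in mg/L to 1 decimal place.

τ = 90 h = 3 half-lives, so f = (1/2)^3 = 0.125.
At steady state, R = 1/(1 − 0.125) = 8/7.
Single-dose peak C₀ = D/Vd = 2600/100 = 26 mg/L.
Steady-state peak Cmax,ss = C₀·R = 26 × 8/7 ≈ 29.714 mg/L.
Steady-state trough Cmin,ss = Cmax,ss·f ≈ 29.714 × 0.125 ≈ 3.714 mg/L.
Trough 3.7 mg/L vs MEC 3 mg/L: adequate.

3.7 mg/L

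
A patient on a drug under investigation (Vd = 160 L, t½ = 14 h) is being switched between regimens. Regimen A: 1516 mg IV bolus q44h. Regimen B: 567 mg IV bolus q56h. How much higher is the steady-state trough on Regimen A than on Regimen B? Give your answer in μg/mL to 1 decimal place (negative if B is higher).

1.0 μg/mL

Regimen A: f = (1/2)^(44/14) ≈ 0.1132; Cmin,ss = (1516/160)·f/(1−f) ≈ 1.209 μg/mL.
Regimen B: f = (1/2)^(56/14) ≈ 0.0625; Cmin,ss = (567/160)·f/(1−f) ≈ 0.236 μg/mL.
Difference ≈ 1.209 − 0.236 ≈ 0.973 μg/mL.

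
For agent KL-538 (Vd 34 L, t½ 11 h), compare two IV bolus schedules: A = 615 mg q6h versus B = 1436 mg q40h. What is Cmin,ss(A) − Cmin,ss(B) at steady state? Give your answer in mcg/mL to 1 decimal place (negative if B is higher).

35.7 mcg/mL

Regimen A: f = (1/2)^(6/11) ≈ 0.6852; Cmin,ss = (615/34)·f/(1−f) ≈ 39.371 mcg/mL.
Regimen B: f = (1/2)^(40/11) ≈ 0.0804; Cmin,ss = (1436/34)·f/(1−f) ≈ 3.693 mcg/mL.
Difference ≈ 39.371 − 3.693 ≈ 35.678 mcg/mL.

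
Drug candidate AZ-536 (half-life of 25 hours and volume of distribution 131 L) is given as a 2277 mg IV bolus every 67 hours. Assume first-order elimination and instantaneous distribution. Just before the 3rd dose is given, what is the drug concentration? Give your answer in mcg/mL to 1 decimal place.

f = (1/2)^(τ/t½) = (1/2)^(67/25) ≈ 0.1560.
C₀ = D/Vd = 2277/131 ≈ 17.382 mcg/mL.
Before the 3rd dose, 2 doses have been given. Superposition: Cmin = C₀·(f + f²).
≈ 17.382 × (0.1560 + 0.0243) ≈ 17.382 × 0.1803 ≈ 3.134 mcg/mL.

3.1 mcg/mL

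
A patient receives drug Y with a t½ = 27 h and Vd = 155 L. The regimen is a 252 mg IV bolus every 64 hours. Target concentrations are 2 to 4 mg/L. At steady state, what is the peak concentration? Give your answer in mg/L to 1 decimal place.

2.0 mg/L

k = ln2/t½ = ln2/27 ≈ 0.025672 h⁻¹; fraction remaining f = e^(−kτ) = e^(−0.025672×64) ≈ 0.1934.
Accumulation ratio R = 1/(1 − f) ≈ 1/0.8066 ≈ 1.2398.
Each bolus raises the concentration by D/Vd = 252/155 ≈ 1.626 mg/L.
Cmax,ss = C₀/(1 − f) ≈ 1.626/0.8066 ≈ 2.016 mg/L.
Peak 2.0 mg/L vs MTC 4 mg/L: below toxic threshold.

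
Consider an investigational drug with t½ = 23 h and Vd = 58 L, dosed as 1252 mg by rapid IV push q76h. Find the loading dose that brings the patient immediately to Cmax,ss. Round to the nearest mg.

1393 mg

f = (1/2)^(76/23) ≈ 0.101226; accumulation ratio R = 1/(1−f) ≈ 1.11263.
Loading dose to hit Cmax,ss on first dose: D_load = D_maint·R ≈ 1252 × 1.11263 ≈ 1393.01 mg.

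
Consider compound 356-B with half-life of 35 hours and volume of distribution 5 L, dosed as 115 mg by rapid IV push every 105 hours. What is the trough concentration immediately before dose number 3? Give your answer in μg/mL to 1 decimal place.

3.2 μg/mL

f = (1/2)^(τ/t½) = (1/2)^(105/35) ≈ 0.1250.
C₀ = D/Vd = 115/5 ≈ 23.000 μg/mL.
Before the 3rd dose, 2 doses have been given. Superposition: Cmin = C₀·(f + f²).
≈ 23.000 × (0.1250 + 0.0156) ≈ 23.000 × 0.1406 ≈ 3.234 μg/mL.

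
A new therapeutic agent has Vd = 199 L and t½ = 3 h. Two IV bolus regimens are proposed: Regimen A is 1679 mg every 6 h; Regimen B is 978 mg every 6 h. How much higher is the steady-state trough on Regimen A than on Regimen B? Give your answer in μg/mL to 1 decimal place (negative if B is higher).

1.2 μg/mL

Regimen A: f = (1/2)^(6/3) ≈ 0.2500; Cmin,ss = (1679/199)·f/(1−f) ≈ 2.812 μg/mL.
Regimen B: f = (1/2)^(6/3) ≈ 0.2500; Cmin,ss = (978/199)·f/(1−f) ≈ 1.638 μg/mL.
Difference ≈ 2.812 − 1.638 ≈ 1.174 μg/mL.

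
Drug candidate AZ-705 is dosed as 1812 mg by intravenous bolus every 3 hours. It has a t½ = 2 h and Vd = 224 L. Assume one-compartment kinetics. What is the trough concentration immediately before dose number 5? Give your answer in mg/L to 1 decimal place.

f = (1/2)^(τ/t½) = (1/2)^(3/2) ≈ 0.3536.
C₀ = D/Vd = 1812/224 ≈ 8.089 mg/L.
Before the 5th dose, 4 doses have been given. Superposition: Cmin = C₀·(f + f² + … + f^4).
≈ 8.089 × (0.3536 + 0.1250 + 0.0442 + 0.0156) ≈ 8.089 × 0.5384 ≈ 4.355 mg/L.

4.4 mg/L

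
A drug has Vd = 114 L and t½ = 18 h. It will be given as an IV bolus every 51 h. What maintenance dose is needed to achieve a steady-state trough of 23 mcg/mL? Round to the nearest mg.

16065 mg

τ/t½ = 51/18 ≈ 2.8333, so f = (1/2)^(51/18) ≈ 0.140308.
Cmin,ss = (D/Vd)·f/(1−f), so D = Cmin,ss·Vd·(1−f)/f.
D = 23 × 114 × (1−f)/f ≈ 23 × 114 × 6.12718 ≈ 16065.47 mg.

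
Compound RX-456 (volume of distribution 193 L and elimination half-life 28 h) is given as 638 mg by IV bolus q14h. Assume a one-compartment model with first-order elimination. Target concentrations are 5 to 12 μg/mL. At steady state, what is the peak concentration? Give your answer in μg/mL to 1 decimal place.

11.3 μg/mL

k = ln2/t½ = ln2/28 ≈ 0.024755 h⁻¹; fraction remaining f = e^(−kτ) = e^(−0.024755×14) ≈ 0.7071.
At steady state, accumulation factor R = 1/(1 − e^(−kτ)) ≈ 3.4141.
Each bolus raises the concentration by D/Vd = 638/193 ≈ 3.306 μg/mL.
Cmax,ss = C₀/(1 − f) ≈ 3.306/0.2929 ≈ 11.287 μg/mL.
Peak 11.3 μg/mL vs MTC 12 μg/mL: below toxic threshold.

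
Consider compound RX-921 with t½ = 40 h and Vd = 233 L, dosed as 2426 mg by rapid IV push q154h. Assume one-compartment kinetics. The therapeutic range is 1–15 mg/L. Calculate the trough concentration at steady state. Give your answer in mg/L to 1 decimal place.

0.8 mg/L

τ/t½ = 154/40 ≈ 3.85, so fraction remaining f = (1/2)^(154/40) ≈ 0.0693.
At steady state, accumulation factor R = 1/(1 − e^(−kτ)) ≈ 1.0745.
Each bolus raises the concentration by D/Vd = 2426/233 ≈ 10.412 mg/L.
Steady-state peak Cmax,ss = C₀·R ≈ 10.412 × 1.0745 ≈ 11.188 mg/L.
One interval later, Cmin,ss = Cmax,ss·e^(−kτ) ≈ 11.188 × 0.0693 ≈ 0.775 mg/L.
Trough 0.8 mg/L vs MEC 1 mg/L: subtherapeutic.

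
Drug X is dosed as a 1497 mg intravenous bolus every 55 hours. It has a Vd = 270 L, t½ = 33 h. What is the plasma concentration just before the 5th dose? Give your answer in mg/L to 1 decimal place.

f = (1/2)^(τ/t½) = (1/2)^(55/33) ≈ 0.3150.
C₀ = D/Vd = 1497/270 ≈ 5.544 mg/L.
Before the 5th dose, 4 doses have been given. Superposition: Cmin = C₀·(f + f² + … + f^4).
≈ 5.544 × (0.3150 + 0.0992 + 0.0313 + 0.0098) ≈ 5.544 × 0.4553 ≈ 2.524 mg/L.

2.5 mg/L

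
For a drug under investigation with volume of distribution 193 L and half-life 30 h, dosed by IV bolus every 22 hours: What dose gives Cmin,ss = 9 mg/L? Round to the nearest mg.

1151 mg

τ/t½ = 22/30 ≈ 0.73333, so f = (1/2)^(22/30) ≈ 0.601513.
Cmin,ss = (D/Vd)·f/(1−f), so D = Cmin,ss·Vd·(1−f)/f.
D = 9 × 193 × (1−f)/f ≈ 9 × 193 × 0.66247 ≈ 1150.71 mg.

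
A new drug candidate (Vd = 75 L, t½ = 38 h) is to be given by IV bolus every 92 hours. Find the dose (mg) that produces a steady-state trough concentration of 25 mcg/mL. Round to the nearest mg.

8167 mg

τ/t½ = 92/38 ≈ 2.4211, so f = (1/2)^(92/38) ≈ 0.186720.
Cmin,ss = (D/Vd)·f/(1−f), so D = Cmin,ss·Vd·(1−f)/f.
D = 25 × 75 × (1−f)/f ≈ 25 × 75 × 4.35561 ≈ 8166.77 mg.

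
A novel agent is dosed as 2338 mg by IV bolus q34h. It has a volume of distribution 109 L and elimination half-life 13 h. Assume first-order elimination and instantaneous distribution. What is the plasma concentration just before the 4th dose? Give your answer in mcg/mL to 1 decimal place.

f = (1/2)^(τ/t½) = (1/2)^(34/13) ≈ 0.1632.
C₀ = D/Vd = 2338/109 ≈ 21.450 mcg/mL.
Before the 4th dose, 3 doses have been given. Superposition: Cmin = C₀·(f + f² + … + f^3).
≈ 21.450 × (0.1632 + 0.0266 + 0.0043) ≈ 21.450 × 0.1941 ≈ 4.163 mcg/mL.

4.2 mcg/mL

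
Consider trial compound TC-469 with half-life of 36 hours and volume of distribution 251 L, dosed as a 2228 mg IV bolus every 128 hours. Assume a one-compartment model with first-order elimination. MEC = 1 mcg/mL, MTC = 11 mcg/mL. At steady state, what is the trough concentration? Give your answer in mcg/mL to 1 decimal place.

Over one 128-h interval, 128/36 ≈ 3.5556 half-lives elapse, leaving f ≈ 0.0850 of each dose.
Each bolus raises the concentration by D/Vd = 2228/251 ≈ 8.876 mcg/mL.
Steady-state trough Cmin,ss = C₀·f/(1−f) ≈ 8.876 × 0.0850/0.9150 ≈ 0.825 mcg/mL.
Trough 0.8 mcg/mL vs MEC 1 mcg/mL: subtherapeutic.

0.8 mcg/mL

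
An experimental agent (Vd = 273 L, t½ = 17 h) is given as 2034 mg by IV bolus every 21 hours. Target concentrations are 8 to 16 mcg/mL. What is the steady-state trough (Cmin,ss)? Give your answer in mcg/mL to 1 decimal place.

k = ln2/t½ = ln2/17 ≈ 0.040773 h⁻¹; fraction remaining f = e^(−kτ) = e^(−0.040773×21) ≈ 0.4248.
At steady state, accumulation factor R = 1/(1 − e^(−kτ)) ≈ 1.7385.
Single-dose peak C₀ = D/Vd = 2034/273 ≈ 7.451 mcg/mL.
Steady-state peak Cmax,ss = C₀·R ≈ 7.451 × 1.7385 ≈ 12.954 mcg/mL.
One interval later, Cmin,ss = Cmax,ss·e^(−kτ) ≈ 12.954 × 0.4248 ≈ 5.503 mcg/mL.
Trough 5.5 mcg/mL vs MEC 8 mcg/mL: subtherapeutic.

5.5 mcg/mL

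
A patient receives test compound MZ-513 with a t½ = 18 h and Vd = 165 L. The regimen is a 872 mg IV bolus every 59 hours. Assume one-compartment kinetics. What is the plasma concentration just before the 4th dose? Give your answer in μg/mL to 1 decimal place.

f = (1/2)^(τ/t½) = (1/2)^(59/18) ≈ 0.1031.
C₀ = D/Vd = 872/165 ≈ 5.285 μg/mL.
Before the 4th dose, 3 doses have been given. Superposition: Cmin = C₀·(f + f² + … + f^3).
≈ 5.285 × (0.1031 + 0.0106 + 0.0011) ≈ 5.285 × 0.1148 ≈ 0.607 μg/mL.

0.6 μg/mL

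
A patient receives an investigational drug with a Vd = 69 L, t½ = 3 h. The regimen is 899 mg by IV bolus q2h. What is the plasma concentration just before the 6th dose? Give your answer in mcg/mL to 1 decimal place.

20.0 mcg/mL

f = (1/2)^(τ/t½) = (1/2)^(2/3) ≈ 0.6300.
C₀ = D/Vd = 899/69 ≈ 13.029 mcg/mL.
Before the 6th dose, 5 doses have been given. Superposition: Cmin = C₀·(f + f² + … + f^5).
≈ 13.029 × (0.6300 + 0.3969 + 0.2500 + 0.1575 + 0.0992) ≈ 13.029 × 1.5336 ≈ 19.981 mcg/mL.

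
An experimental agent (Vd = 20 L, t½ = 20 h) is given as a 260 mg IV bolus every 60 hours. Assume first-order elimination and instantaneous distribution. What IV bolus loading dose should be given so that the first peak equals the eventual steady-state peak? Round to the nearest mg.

f = (1/2)^(60/20) ≈ 0.125000; accumulation ratio R = 1/(1−f) ≈ 1.14286.
Loading dose to hit Cmax,ss on first dose: D_load = D_maint·R ≈ 260 × 1.14286 ≈ 297.14 mg.

297 mg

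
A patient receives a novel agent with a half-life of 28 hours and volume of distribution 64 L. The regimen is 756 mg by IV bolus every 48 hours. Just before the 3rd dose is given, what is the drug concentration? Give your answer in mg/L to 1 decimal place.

4.7 mg/L

f = (1/2)^(τ/t½) = (1/2)^(48/28) ≈ 0.3048.
C₀ = D/Vd = 756/64 ≈ 11.812 mg/L.
Before the 3rd dose, 2 doses have been given. Superposition: Cmin = C₀·(f + f²).
≈ 11.812 × (0.3048 + 0.0929) ≈ 11.812 × 0.3977 ≈ 4.698 mg/L.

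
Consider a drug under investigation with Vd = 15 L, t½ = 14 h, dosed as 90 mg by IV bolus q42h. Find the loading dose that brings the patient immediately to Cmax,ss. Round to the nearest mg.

f = (1/2)^(42/14) ≈ 0.125000; accumulation ratio R = 1/(1−f) ≈ 1.14286.
Loading dose to hit Cmax,ss on first dose: D_load = D_maint·R ≈ 90 × 1.14286 ≈ 102.86 mg.

103 mg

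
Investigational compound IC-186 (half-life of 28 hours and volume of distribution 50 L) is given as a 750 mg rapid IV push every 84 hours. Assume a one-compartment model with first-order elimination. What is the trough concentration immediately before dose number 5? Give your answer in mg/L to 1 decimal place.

f = (1/2)^(τ/t½) = (1/2)^(84/28) ≈ 0.1250.
C₀ = D/Vd = 750/50 ≈ 15.000 mg/L.
Before the 5th dose, 4 doses have been given. Superposition: Cmin = C₀·(f + f² + … + f^4).
≈ 15.000 × (0.1250 + 0.0156 + 0.0020 + 0.0002) ≈ 15.000 × 0.1428 ≈ 2.142 mg/L.

2.1 mg/L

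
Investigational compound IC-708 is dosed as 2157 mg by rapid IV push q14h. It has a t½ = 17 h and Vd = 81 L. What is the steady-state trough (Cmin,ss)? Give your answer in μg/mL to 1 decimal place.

34.6 μg/mL

k = ln2/t½ = ln2/17 ≈ 0.040773 h⁻¹; fraction remaining f = e^(−kτ) = e^(−0.040773×14) ≈ 0.5651.
Each bolus raises the concentration by D/Vd = 2157/81 ≈ 26.630 μg/mL.
Steady-state trough Cmin,ss = C₀·f/(1−f) ≈ 26.630 × 0.5651/0.4349 ≈ 34.602 μg/mL.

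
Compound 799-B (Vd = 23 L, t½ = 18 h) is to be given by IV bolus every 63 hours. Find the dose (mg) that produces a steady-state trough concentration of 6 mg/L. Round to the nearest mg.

τ/t½ = 63/18 ≈ 3.5, so f = (1/2)^(63/18) ≈ 0.088388.
Cmin,ss = (D/Vd)·f/(1−f), so D = Cmin,ss·Vd·(1−f)/f.
D = 6 × 23 × (1−f)/f ≈ 6 × 23 × 10.31375 ≈ 1423.30 mg.

1423 mg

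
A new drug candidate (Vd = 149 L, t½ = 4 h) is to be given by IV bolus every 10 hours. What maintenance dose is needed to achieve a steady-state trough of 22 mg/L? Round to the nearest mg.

τ/t½ = 10/4 ≈ 2.5, so f = (1/2)^(10/4) ≈ 0.176777.
Cmin,ss = (D/Vd)·f/(1−f), so D = Cmin,ss·Vd·(1−f)/f.
D = 22 × 149 × (1−f)/f ≈ 22 × 149 × 4.65684 ≈ 15265.12 mg.

15265 mg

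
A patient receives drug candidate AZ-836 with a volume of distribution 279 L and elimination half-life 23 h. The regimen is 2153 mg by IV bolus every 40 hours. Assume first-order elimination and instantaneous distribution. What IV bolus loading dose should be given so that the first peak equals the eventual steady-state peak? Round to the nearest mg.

f = (1/2)^(40/23) ≈ 0.299550; accumulation ratio R = 1/(1−f) ≈ 1.42765.
Loading dose to hit Cmax,ss on first dose: D_load = D_maint·R ≈ 2153 × 1.42765 ≈ 3073.73 mg.

3074 mg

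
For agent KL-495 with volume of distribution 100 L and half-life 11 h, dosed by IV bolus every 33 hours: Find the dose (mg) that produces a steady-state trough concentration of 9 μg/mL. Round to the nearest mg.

6300 mg

τ/t½ = 33/11 ≈ 3, so f = (1/2)^(33/11) ≈ 0.125000.
Cmin,ss = (D/Vd)·f/(1−f), so D = Cmin,ss·Vd·(1−f)/f.
D = 9 × 100 × (1−f)/f ≈ 9 × 100 × 7.00000 ≈ 6300.00 mg.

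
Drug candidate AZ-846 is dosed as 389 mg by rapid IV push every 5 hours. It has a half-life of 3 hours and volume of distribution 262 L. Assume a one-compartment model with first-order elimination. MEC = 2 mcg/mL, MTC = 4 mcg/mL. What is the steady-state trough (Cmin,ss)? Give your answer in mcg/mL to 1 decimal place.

0.7 mcg/mL

Over one 5-h interval, 5/3 ≈ 1.6667 half-lives elapse, leaving f ≈ 0.3150 of each dose.
At steady state, accumulation factor R = 1/(1 − e^(−kτ)) ≈ 1.4599.
Each bolus raises the concentration by D/Vd = 389/262 ≈ 1.485 mcg/mL.
Steady-state peak Cmax,ss = C₀·R ≈ 1.485 × 1.4599 ≈ 2.168 mcg/mL.
One interval later, Cmin,ss = Cmax,ss·e^(−kτ) ≈ 2.168 × 0.3150 ≈ 0.683 mcg/mL.
Trough 0.7 mcg/mL vs MEC 2 mcg/mL: subtherapeutic.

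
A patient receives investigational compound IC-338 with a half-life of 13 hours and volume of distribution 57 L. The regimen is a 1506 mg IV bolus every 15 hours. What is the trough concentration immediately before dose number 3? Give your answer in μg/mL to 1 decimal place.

f = (1/2)^(τ/t½) = (1/2)^(15/13) ≈ 0.4494.
C₀ = D/Vd = 1506/57 ≈ 26.421 μg/mL.
Before the 3rd dose, 2 doses have been given. Superposition: Cmin = C₀·(f + f²).
≈ 26.421 × (0.4494 + 0.2020) ≈ 26.421 × 0.6514 ≈ 17.211 μg/mL.

17.2 μg/mL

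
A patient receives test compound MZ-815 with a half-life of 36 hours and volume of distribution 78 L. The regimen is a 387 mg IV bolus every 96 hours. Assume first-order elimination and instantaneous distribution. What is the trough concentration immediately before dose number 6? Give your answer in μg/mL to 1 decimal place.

f = (1/2)^(τ/t½) = (1/2)^(96/36) ≈ 0.1575.
C₀ = D/Vd = 387/78 ≈ 4.962 μg/mL.
Before the 6th dose, 5 doses have been given. Superposition: Cmin = C₀·(f + f² + … + f^5).
≈ 4.962 × (0.1575 + 0.0248 + 0.0039 + 0.0006 + 0.0001) ≈ 4.962 × 0.1869 ≈ 0.927 μg/mL.

0.9 μg/mL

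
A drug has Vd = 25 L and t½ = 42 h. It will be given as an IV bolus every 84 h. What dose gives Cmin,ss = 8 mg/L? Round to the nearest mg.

600 mg

τ/t½ = 84/42 ≈ 2, so f = (1/2)^(84/42) ≈ 0.250000.
Cmin,ss = (D/Vd)·f/(1−f), so D = Cmin,ss·Vd·(1−f)/f.
D = 8 × 25 × (1−f)/f ≈ 8 × 25 × 3.00000 ≈ 600.00 mg.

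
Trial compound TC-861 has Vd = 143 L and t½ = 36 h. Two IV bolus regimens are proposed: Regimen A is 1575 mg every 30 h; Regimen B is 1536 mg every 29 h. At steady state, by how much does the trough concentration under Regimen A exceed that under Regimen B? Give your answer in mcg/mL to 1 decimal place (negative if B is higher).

-0.3 mcg/mL

Regimen A: f = (1/2)^(30/36) ≈ 0.5612; Cmin,ss = (1575/143)·f/(1−f) ≈ 14.086 mcg/mL.
Regimen B: f = (1/2)^(29/36) ≈ 0.5721; Cmin,ss = (1536/143)·f/(1−f) ≈ 14.361 mcg/mL.
Difference ≈ 14.086 − 14.361 ≈ -0.275 mcg/mL.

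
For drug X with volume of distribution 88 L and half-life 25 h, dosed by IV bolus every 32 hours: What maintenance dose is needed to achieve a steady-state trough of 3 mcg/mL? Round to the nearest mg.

377 mg

τ/t½ = 32/25 ≈ 1.28, so f = (1/2)^(32/25) ≈ 0.411796.
Cmin,ss = (D/Vd)·f/(1−f), so D = Cmin,ss·Vd·(1−f)/f.
D = 3 × 88 × (1−f)/f ≈ 3 × 88 × 1.42839 ≈ 377.09 mg.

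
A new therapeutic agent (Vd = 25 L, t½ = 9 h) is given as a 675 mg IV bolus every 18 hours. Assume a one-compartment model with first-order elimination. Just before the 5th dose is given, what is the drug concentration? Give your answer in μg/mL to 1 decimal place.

9.0 μg/mL

f = (1/2)^(τ/t½) = (1/2)^(18/9) ≈ 0.2500.
C₀ = D/Vd = 675/25 ≈ 27.000 μg/mL.
Before the 5th dose, 4 doses have been given. Superposition: Cmin = C₀·(f + f² + … + f^4).
≈ 27.000 × (0.2500 + 0.0625 + 0.0156 + 0.0039) ≈ 27.000 × 0.3320 ≈ 8.964 μg/mL.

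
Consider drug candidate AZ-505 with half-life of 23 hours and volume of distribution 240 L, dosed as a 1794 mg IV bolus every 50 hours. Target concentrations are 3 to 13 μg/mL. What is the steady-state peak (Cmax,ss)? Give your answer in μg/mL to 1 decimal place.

9.6 μg/mL

Over one 50-h interval, 50/23 ≈ 2.1739 half-lives elapse, leaving f ≈ 0.2216 of each dose.
Accumulation ratio R = 1/(1 − f) ≈ 1/0.7784 ≈ 1.2847.
Each bolus raises the concentration by D/Vd = 1794/240 ≈ 7.475 μg/mL.
Cmax,ss = C₀/(1 − f) ≈ 7.475/0.7784 ≈ 9.603 μg/mL.
Peak 9.6 μg/mL vs MTC 13 μg/mL: below toxic threshold.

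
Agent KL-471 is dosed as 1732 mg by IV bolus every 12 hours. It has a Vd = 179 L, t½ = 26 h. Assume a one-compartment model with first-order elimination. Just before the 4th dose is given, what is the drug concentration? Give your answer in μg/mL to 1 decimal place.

15.8 μg/mL

f = (1/2)^(τ/t½) = (1/2)^(12/26) ≈ 0.7262.
C₀ = D/Vd = 1732/179 ≈ 9.676 μg/mL.
Before the 4th dose, 3 doses have been given. Superposition: Cmin = C₀·(f + f² + … + f^3).
≈ 9.676 × (0.7262 + 0.5274 + 0.3830) ≈ 9.676 × 1.6366 ≈ 15.836 μg/mL.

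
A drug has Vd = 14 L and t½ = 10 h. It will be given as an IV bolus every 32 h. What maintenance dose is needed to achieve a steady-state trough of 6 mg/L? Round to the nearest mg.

688 mg

τ/t½ = 32/10 ≈ 3.2, so f = (1/2)^(32/10) ≈ 0.108819.
Cmin,ss = (D/Vd)·f/(1−f), so D = Cmin,ss·Vd·(1−f)/f.
D = 6 × 14 × (1−f)/f ≈ 6 × 14 × 8.18957 ≈ 687.92 mg.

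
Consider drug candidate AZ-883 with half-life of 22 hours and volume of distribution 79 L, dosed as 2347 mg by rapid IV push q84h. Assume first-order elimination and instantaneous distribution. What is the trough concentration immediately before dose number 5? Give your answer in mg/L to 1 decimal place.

f = (1/2)^(τ/t½) = (1/2)^(84/22) ≈ 0.0709.
C₀ = D/Vd = 2347/79 ≈ 29.709 mg/L.
Before the 5th dose, 4 doses have been given. Superposition: Cmin = C₀·(f + f² + … + f^4).
≈ 29.709 × (0.0709 + 0.0050 + 0.0004 + 0.0000) ≈ 29.709 × 0.0763 ≈ 2.267 mg/L.

2.3 mg/L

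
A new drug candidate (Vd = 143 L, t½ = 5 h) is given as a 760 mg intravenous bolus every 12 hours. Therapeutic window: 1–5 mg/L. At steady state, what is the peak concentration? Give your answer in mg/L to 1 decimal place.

Over one 12-h interval, 12/5 ≈ 2.4 half-lives elapse, leaving f ≈ 0.1895 of each dose.
At steady state, accumulation factor R = 1/(1 − e^(−kτ)) ≈ 1.2338.
Single-dose peak C₀ = D/Vd = 760/143 ≈ 5.315 mg/L.
Steady-state peak Cmax,ss = C₀·R ≈ 5.315 × 1.2338 ≈ 6.558 mg/L.
Peak 6.6 mg/L vs MTC 5 mg/L: exceeds toxic threshold.

6.6 mg/L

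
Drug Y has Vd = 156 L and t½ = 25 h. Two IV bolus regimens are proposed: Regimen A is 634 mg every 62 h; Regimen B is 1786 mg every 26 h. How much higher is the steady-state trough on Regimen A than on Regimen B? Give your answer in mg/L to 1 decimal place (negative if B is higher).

Regimen A: f = (1/2)^(62/25) ≈ 0.1792; Cmin,ss = (634/156)·f/(1−f) ≈ 0.887 mg/L.
Regimen B: f = (1/2)^(26/25) ≈ 0.4863; Cmin,ss = (1786/156)·f/(1−f) ≈ 10.838 mg/L.
Difference ≈ 0.887 − 10.838 ≈ -9.951 mg/L.

-10.0 mg/L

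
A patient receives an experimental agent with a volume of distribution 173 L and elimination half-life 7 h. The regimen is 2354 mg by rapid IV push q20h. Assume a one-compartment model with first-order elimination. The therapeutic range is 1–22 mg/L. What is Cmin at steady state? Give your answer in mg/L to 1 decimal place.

Over one 20-h interval, 20/7 ≈ 2.8571 half-lives elapse, leaving f ≈ 0.1380 of each dose.
At steady state, accumulation factor R = 1/(1 − e^(−kτ)) ≈ 1.1601.
Each bolus raises the concentration by D/Vd = 2354/173 ≈ 13.607 mg/L.
Cmax,ss = C₀/(1 − f) ≈ 13.607/0.8620 ≈ 15.785 mg/L.
Steady-state trough Cmin,ss = Cmax,ss·f ≈ 15.785 × 0.1380 ≈ 2.178 mg/L.
Trough 2.2 mg/L vs MEC 1 mg/L: adequate.

2.2 mg/L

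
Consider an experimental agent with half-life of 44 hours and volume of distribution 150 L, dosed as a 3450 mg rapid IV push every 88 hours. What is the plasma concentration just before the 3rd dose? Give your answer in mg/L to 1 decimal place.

7.2 mg/L

f = (1/2)^(τ/t½) = (1/2)^(88/44) ≈ 0.2500.
C₀ = D/Vd = 3450/150 ≈ 23.000 mg/L.
Before the 3rd dose, 2 doses have been given. Superposition: Cmin = C₀·(f + f²).
≈ 23.000 × (0.2500 + 0.0625) ≈ 23.000 × 0.3125 ≈ 7.188 mg/L.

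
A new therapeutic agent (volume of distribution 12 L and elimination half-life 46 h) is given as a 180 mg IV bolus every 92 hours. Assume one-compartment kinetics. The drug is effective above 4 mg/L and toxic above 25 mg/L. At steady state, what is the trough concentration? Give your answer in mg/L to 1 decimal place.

τ = 92 h = 2 half-lives, so f = (1/2)^2 = 0.25.
Accumulation ratio R = 1/(1 − f) = 1/0.75 = 4/3.
Single-dose peak C₀ = D/Vd = 180/12 = 15 mg/L.
Steady-state peak Cmax,ss = C₀·R = 15 × 4/3 ≈ 20.000 mg/L.
Steady-state trough Cmin,ss = Cmax,ss·f ≈ 20.000 × 0.25 ≈ 5.000 mg/L.
Trough 5.0 mg/L vs MEC 4 mg/L: adequate.

5.0 mg/L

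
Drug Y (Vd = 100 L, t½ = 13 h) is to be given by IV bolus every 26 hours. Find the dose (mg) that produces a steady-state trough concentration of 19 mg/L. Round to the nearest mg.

τ/t½ = 26/13 ≈ 2, so f = (1/2)^(26/13) ≈ 0.250000.
Cmin,ss = (D/Vd)·f/(1−f), so D = Cmin,ss·Vd·(1−f)/f.
D = 19 × 100 × (1−f)/f ≈ 19 × 100 × 3.00000 ≈ 5700.00 mg.

5700 mg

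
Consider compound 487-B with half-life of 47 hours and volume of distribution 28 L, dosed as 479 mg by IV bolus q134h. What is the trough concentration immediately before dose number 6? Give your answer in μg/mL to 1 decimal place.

f = (1/2)^(τ/t½) = (1/2)^(134/47) ≈ 0.1386.
C₀ = D/Vd = 479/28 ≈ 17.107 μg/mL.
Before the 6th dose, 5 doses have been given. Superposition: Cmin = C₀·(f + f² + … + f^5).
≈ 17.107 × (0.1386 + 0.0192 + 0.0027 + 0.0004 + 0.0001) ≈ 17.107 × 0.1610 ≈ 2.754 μg/mL.

2.8 μg/mL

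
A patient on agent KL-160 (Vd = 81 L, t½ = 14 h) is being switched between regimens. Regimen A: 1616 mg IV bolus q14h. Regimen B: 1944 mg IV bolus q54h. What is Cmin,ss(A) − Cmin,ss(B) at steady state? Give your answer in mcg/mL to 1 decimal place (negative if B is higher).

18.2 mcg/mL

Regimen A: f = (1/2)^(14/14) ≈ 0.5000; Cmin,ss = (1616/81)·f/(1−f) ≈ 19.951 mcg/mL.
Regimen B: f = (1/2)^(54/14) ≈ 0.0690; Cmin,ss = (1944/81)·f/(1−f) ≈ 1.779 mcg/mL.
Difference ≈ 19.951 − 1.779 ≈ 18.172 mcg/mL.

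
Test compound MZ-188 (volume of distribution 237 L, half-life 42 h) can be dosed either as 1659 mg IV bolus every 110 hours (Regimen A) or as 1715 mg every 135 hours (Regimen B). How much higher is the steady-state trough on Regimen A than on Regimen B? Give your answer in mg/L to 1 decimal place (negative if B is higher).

Regimen A: f = (1/2)^(110/42) ≈ 0.1628; Cmin,ss = (1659/237)·f/(1−f) ≈ 1.361 mg/L.
Regimen B: f = (1/2)^(135/42) ≈ 0.1077; Cmin,ss = (1715/237)·f/(1−f) ≈ 0.873 mg/L.
Difference ≈ 1.361 − 0.873 ≈ 0.488 mg/L.

0.5 mg/L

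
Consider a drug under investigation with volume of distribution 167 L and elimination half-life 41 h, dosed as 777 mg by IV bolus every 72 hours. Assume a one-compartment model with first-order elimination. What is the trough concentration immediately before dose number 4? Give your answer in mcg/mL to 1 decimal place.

1.9 mcg/mL

f = (1/2)^(τ/t½) = (1/2)^(72/41) ≈ 0.2960.
C₀ = D/Vd = 777/167 ≈ 4.653 mcg/mL.
Before the 4th dose, 3 doses have been given. Superposition: Cmin = C₀·(f + f² + … + f^3).
≈ 4.653 × (0.2960 + 0.0876 + 0.0259) ≈ 4.653 × 0.4095 ≈ 1.905 mcg/mL.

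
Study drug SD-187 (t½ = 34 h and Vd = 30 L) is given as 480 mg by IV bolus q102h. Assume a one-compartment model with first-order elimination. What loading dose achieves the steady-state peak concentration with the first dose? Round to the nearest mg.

f = (1/2)^(102/34) ≈ 0.125000; accumulation ratio R = 1/(1−f) ≈ 1.14286.
Loading dose to hit Cmax,ss on first dose: D_load = D_maint·R ≈ 480 × 1.14286 ≈ 548.57 mg.

549 mg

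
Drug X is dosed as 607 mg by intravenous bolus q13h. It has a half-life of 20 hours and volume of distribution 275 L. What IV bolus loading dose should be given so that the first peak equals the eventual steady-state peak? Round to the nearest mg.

1673 mg

f = (1/2)^(13/20) ≈ 0.637280; accumulation ratio R = 1/(1−f) ≈ 2.75695.
Loading dose to hit Cmax,ss on first dose: D_load = D_maint·R ≈ 607 × 2.75695 ≈ 1673.47 mg.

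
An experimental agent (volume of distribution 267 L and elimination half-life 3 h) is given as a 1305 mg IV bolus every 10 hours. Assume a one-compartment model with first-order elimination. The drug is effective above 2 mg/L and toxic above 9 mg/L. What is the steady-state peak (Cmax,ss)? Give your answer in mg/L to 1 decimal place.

k = ln2/t½ = ln2/3 ≈ 0.231049 h⁻¹; fraction remaining f = e^(−kτ) = e^(−0.231049×10) ≈ 0.0992.
At steady state, accumulation factor R = 1/(1 − e^(−kτ)) ≈ 1.1101.
Single-dose peak C₀ = D/Vd = 1305/267 ≈ 4.888 mg/L.
Steady-state peak Cmax,ss = C₀·R ≈ 4.888 × 1.1101 ≈ 5.426 mg/L.
Peak 5.4 mg/L vs MTC 9 mg/L: below toxic threshold.

5.4 mg/L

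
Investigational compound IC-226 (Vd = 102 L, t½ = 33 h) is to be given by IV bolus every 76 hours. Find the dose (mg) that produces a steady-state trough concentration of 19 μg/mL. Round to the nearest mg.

τ/t½ = 76/33 ≈ 2.303, so f = (1/2)^(76/33) ≈ 0.202637.
Cmin,ss = (D/Vd)·f/(1−f), so D = Cmin,ss·Vd·(1−f)/f.
D = 19 × 102 × (1−f)/f ≈ 19 × 102 × 3.93493 ≈ 7625.89 mg.

7626 mg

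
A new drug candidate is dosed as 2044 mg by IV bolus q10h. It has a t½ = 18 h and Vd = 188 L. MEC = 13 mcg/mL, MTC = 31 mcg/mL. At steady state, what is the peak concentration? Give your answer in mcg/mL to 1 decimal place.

34.0 mcg/mL

k = ln2/t½ = ln2/18 ≈ 0.038508 h⁻¹; fraction remaining f = e^(−kτ) = e^(−0.038508×10) ≈ 0.6804.
Accumulation ratio R = 1/(1 − f) ≈ 1/0.3196 ≈ 3.1289.
Single-dose peak C₀ = D/Vd = 2044/188 ≈ 10.872 mcg/mL.
Steady-state peak Cmax,ss = C₀·R ≈ 10.872 × 3.1289 ≈ 34.017 mcg/mL.
Peak 34.0 mcg/mL vs MTC 31 mcg/mL: exceeds toxic threshold.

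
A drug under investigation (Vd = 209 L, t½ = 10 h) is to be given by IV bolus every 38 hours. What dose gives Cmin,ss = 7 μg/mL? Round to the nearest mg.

18915 mg

τ/t½ = 38/10 ≈ 3.8, so f = (1/2)^(38/10) ≈ 0.071794.
Cmin,ss = (D/Vd)·f/(1−f), so D = Cmin,ss·Vd·(1−f)/f.
D = 7 × 209 × (1−f)/f ≈ 7 × 209 × 12.92874 ≈ 18914.75 mg.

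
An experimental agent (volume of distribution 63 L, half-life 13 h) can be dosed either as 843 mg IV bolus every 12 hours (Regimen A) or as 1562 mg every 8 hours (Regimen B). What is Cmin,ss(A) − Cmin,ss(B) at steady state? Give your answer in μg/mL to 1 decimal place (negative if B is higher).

Regimen A: f = (1/2)^(12/13) ≈ 0.5274; Cmin,ss = (843/63)·f/(1−f) ≈ 14.933 μg/mL.
Regimen B: f = (1/2)^(8/13) ≈ 0.6528; Cmin,ss = (1562/63)·f/(1−f) ≈ 46.617 μg/mL.
Difference ≈ 14.933 − 46.617 ≈ -31.684 μg/mL.

-31.7 μg/mL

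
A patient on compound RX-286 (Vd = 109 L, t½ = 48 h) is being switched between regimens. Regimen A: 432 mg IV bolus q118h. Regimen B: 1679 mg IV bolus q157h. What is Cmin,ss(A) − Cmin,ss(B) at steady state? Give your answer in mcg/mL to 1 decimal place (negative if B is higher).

Regimen A: f = (1/2)^(118/48) ≈ 0.1820; Cmin,ss = (432/109)·f/(1−f) ≈ 0.882 mcg/mL.
Regimen B: f = (1/2)^(157/48) ≈ 0.1036; Cmin,ss = (1679/109)·f/(1−f) ≈ 1.780 mcg/mL.
Difference ≈ 0.882 − 1.780 ≈ -0.898 mcg/mL.

-0.9 mcg/mL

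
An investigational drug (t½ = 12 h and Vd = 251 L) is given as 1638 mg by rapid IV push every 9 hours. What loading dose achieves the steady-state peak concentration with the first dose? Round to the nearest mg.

4040 mg

f = (1/2)^(9/12) ≈ 0.594604; accumulation ratio R = 1/(1−f) ≈ 2.46672.
Loading dose to hit Cmax,ss on first dose: D_load = D_maint·R ≈ 1638 × 2.46672 ≈ 4040.49 mg.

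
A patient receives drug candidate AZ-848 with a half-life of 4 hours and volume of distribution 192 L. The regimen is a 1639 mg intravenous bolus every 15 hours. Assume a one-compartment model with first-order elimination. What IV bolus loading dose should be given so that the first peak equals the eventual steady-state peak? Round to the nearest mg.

1771 mg

f = (1/2)^(15/4) ≈ 0.074325; accumulation ratio R = 1/(1−f) ≈ 1.08029.
Loading dose to hit Cmax,ss on first dose: D_load = D_maint·R ≈ 1639 × 1.08029 ≈ 1770.60 mg.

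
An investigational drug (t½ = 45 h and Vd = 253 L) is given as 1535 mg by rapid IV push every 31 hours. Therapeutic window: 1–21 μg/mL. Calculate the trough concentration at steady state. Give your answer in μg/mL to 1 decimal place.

9.9 μg/mL

Over one 31-h interval, 31/45 ≈ 0.68889 half-lives elapse, leaving f ≈ 0.6203 of each dose.
Accumulation ratio R = 1/(1 − f) ≈ 1/0.3797 ≈ 2.6337.
Each bolus raises the concentration by D/Vd = 1535/253 ≈ 6.067 μg/mL.
Cmax,ss = C₀/(1 − f) ≈ 6.067/0.3797 ≈ 15.978 μg/mL.
Steady-state trough Cmin,ss = Cmax,ss·f ≈ 15.978 × 0.6203 ≈ 9.911 μg/mL.
Trough 9.9 μg/mL vs MEC 1 μg/mL: adequate.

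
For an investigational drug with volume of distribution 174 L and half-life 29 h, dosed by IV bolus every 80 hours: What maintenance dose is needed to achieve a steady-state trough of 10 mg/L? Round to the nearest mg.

τ/t½ = 80/29 ≈ 2.7586, so f = (1/2)^(80/29) ≈ 0.147765.
Cmin,ss = (D/Vd)·f/(1−f), so D = Cmin,ss·Vd·(1−f)/f.
D = 10 × 174 × (1−f)/f ≈ 10 × 174 × 5.76750 ≈ 10035.45 mg.

10035 mg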